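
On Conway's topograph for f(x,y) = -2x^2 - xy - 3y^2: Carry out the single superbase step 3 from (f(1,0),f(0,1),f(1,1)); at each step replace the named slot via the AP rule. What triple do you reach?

start (-2,-3,-6) = (f(1,0),f(0,1),f(1,1))
replace slot 3: 2·((-2)+(-3)) − (-6) = -4 → (-2,-3,-4)

-2,-3,-4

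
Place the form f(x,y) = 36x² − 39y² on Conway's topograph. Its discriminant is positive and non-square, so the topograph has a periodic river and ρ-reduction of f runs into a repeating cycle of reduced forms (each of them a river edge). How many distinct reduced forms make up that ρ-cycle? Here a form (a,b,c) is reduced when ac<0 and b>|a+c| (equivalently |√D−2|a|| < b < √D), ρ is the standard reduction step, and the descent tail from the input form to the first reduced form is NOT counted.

D = 5616, ⌊√D⌋ = 74
descent: ρ → (-39,0,36)
descent: ρ → (36,72,-3)  [lands on river]
river: ρ → (-3,72,36)
ρ-cycle length = 2 (tail of 2 descent steps not counted)

2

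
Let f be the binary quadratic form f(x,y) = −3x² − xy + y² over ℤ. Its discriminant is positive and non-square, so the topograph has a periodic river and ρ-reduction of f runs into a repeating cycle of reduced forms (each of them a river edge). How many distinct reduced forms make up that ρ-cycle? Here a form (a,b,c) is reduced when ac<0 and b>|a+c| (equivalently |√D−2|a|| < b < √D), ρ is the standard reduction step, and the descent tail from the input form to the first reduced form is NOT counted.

D = 13, ⌊√D⌋ = 3
descent: ρ → (1,3,-1)  [lands on river]
river: ρ → (-1,3,1)
ρ-cycle length = 2 (tail of 1 descent step not counted)

2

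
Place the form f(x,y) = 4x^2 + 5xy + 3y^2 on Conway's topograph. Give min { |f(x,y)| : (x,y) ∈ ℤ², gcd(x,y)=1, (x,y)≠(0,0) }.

translate: b→-3 (≡5 mod 8), so (4,5,3)→(4,-3,2)
flip: (4,-3,2)→(2,3,4)
translate: b→-1 (≡3 mod 4), so (2,3,4)→(2,-1,3)
reduced (well bottom): (2,-1,3) with a≤c, −a<b≤a
well minimum = a = 2

2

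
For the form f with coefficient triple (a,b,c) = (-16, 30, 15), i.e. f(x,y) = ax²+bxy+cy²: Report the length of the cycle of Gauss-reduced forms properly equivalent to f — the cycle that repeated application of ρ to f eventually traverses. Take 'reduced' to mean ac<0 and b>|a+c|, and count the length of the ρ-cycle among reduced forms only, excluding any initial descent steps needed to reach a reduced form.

D = 1860, ⌊√D⌋ = 43
river: ρ → (15,30,-16)
river: ρ → (-16,34,11)
river: ρ → (11,32,-19)
river: ρ → (-19,6,24)
river: ρ → (24,42,-1)
river: ρ → (-1,42,24)
river: ρ → (24,6,-19)
river: ρ → (-19,32,11)
river: ρ → (11,34,-16)
river: ρ → (-16,30,15)
ρ-cycle length = 10 (tail of 0 descent steps not counted)

10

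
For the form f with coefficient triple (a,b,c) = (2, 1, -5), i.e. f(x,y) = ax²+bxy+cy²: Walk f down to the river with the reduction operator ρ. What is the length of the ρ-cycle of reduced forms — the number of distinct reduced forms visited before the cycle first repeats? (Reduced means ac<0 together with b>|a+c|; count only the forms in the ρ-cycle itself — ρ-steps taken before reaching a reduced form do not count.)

D = 41, ⌊√D⌋ = 6
descent: ρ → (-5,-1,2)
descent: ρ → (2,5,-2)  [lands on river]
river: ρ → (-2,3,4)
river: ρ → (4,5,-1)
river: ρ → (-1,5,4)
river: ρ → (4,3,-2)
river: ρ → (-2,5,2)
river: ρ → (2,3,-4)
river: ρ → (-4,5,1)
river: ρ → (1,5,-4)
river: ρ → (-4,3,2)
ρ-cycle length = 10 (tail of 2 descent steps not counted)

10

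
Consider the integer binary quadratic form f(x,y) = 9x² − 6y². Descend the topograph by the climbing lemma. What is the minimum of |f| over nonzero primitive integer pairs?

descent: ρ → (-6,12,3)  [lands on river]
river: ρ → (3,12,-6)
closes: descent 1, river 2
min |a| on river = 3

3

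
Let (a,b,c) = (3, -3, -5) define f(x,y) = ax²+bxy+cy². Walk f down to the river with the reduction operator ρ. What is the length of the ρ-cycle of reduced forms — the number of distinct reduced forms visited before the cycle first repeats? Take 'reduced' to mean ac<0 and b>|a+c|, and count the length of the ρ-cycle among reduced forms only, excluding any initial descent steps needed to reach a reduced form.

D = 69, ⌊√D⌋ = 8
descent: ρ → (-5,3,3)  [lands on river]
river: ρ → (3,3,-5)
river: ρ → (-5,7,1)
river: ρ → (1,7,-5)
ρ-cycle length = 4 (tail of 1 descent step not counted)

4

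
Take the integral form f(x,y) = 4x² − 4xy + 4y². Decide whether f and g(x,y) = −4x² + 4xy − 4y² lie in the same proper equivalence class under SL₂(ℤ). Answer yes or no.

D₁ = -48, D₂ = -48
f: translate: b→4 (≡-4 mod 8), so (4,-4,4)→(4,4,4)
f: reduced (well bottom): (4,4,4) with a≤c, −a<b≤a
g is negative-definite; reduce −g:
−g: translate: b→4 (≡-4 mod 8), so (4,-4,4)→(4,4,4)
−g: reduced (well bottom): (4,4,4) with a≤c, −a<b≤a
flip sign back: reduced form of g is (-4,-4,-4)
reduced forms (4, 4, 4) vs (-4, -4, -4) ⇒ inequivalent

no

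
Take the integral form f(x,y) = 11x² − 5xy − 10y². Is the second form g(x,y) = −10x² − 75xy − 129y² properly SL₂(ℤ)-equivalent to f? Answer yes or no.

D₁ = 465, D₂ = 465
river cycle of f (length 10): (-10, 5, 11), (11, 17, -4), (-4, 15, 15), (15, 15, -4), (-4, 17, 11), (11, 5, -10), (-10, 15, 6), (6, 21, -1), (-1, 21, 6), (6, 15, -10)
river cycle of g (length 10): (-10, 5, 11), (11, 17, -4), (-4, 15, 15), (15, 15, -4), (-4, 17, 11), (11, 5, -10), (-10, 15, 6), (6, 21, -1), (-1, 21, 6), (6, 15, -10)
cycles coincide ⇒ equivalent

yes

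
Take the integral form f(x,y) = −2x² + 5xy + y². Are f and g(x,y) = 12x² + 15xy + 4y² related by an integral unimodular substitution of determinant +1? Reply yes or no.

D₁ = 33, D₂ = 33
river cycle of f (length 4): (1, 5, -2), (-2, 3, 3), (3, 3, -2), (-2, 5, 1)
river cycle of g (length 4): (-2, 3, 3), (3, 3, -2), (-2, 5, 1), (1, 5, -2)
cycles coincide ⇒ equivalent

yes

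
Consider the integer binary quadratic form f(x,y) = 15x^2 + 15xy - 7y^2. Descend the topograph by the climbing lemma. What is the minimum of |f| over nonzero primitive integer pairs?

river: ρ → (-7,13,17)
river: ρ → (17,21,-3)
river: ρ → (-3,21,17)
river: ρ → (17,13,-7)
river: ρ → (-7,15,15)
river: ρ → (15,15,-7)
closes: descent 0, river 6
min |a| on river = 3

3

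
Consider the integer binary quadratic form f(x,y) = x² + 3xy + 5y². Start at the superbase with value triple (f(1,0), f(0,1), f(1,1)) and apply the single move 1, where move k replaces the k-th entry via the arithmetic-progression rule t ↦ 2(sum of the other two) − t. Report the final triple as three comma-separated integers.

start (1,5,9) = (f(1,0),f(0,1),f(1,1))
replace slot 1: 2·(5+9) − 1 = 27 → (27,5,9)

27,5,9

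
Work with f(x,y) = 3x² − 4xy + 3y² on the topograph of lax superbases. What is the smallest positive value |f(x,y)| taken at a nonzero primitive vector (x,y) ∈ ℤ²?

translate: b→2 (≡-4 mod 6), so (3,-4,3)→(3,2,2)
flip: (3,2,2)→(2,-2,3)
translate: b→2 (≡-2 mod 4), so (2,-2,3)→(2,2,3)
reduced (well bottom): (2,2,3) with a≤c, −a<b≤a
well minimum = a = 2

2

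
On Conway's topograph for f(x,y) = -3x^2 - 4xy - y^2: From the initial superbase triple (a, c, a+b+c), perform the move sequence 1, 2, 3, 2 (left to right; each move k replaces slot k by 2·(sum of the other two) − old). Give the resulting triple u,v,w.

start (-3,-1,-8) = (f(1,0),f(0,1),f(1,1))
replace slot 1: 2·((-1)+(-8)) − (-3) = -15 → (-15,-1,-8)
replace slot 2: 2·((-15)+(-8)) − (-1) = -45 → (-15,-45,-8)
replace slot 3: 2·((-15)+(-45)) − (-8) = -112 → (-15,-45,-112)
replace slot 2: 2·((-15)+(-112)) − (-45) = -209 → (-15,-209,-112)

-15,-209,-112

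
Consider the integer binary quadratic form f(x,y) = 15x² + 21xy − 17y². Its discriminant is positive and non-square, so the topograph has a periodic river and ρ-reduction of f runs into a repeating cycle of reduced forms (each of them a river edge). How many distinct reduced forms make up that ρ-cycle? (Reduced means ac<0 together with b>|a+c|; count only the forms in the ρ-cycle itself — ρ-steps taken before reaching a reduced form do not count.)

D = 1461, ⌊√D⌋ = 38
river: ρ → (-17,13,19)
river: ρ → (19,25,-11)
river: ρ → (-11,19,25)
river: ρ → (25,31,-5)
river: ρ → (-5,29,31)
river: ρ → (31,33,-3)
river: ρ → (-3,33,31)
river: ρ → (31,29,-5)
river: ρ → (-5,31,25)
river: ρ → (25,19,-11)
river: ρ → (-11,25,19)
river: ρ → (19,13,-17)
river: ρ → (-17,21,15)
river: ρ → (15,9,-23)
river: ρ → (-23,37,1)
river: ρ → (1,37,-23)
river: ρ → (-23,9,15)
river: ρ → (15,21,-17)
ρ-cycle length = 18 (tail of 0 descent steps not counted)

18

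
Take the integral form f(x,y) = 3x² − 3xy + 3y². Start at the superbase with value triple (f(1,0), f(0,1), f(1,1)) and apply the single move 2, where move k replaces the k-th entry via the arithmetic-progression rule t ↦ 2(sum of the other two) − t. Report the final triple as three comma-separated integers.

start (3,3,3) = (f(1,0),f(0,1),f(1,1))
replace slot 2: 2·(3+3) − 3 = 9 → (3,9,3)

3,9,3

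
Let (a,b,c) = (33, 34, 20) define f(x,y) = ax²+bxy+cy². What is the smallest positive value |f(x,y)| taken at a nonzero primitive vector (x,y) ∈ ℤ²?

translate: b→-32 (≡34 mod 66), so (33,34,20)→(33,-32,19)
flip: (33,-32,19)→(19,32,33)
translate: b→-6 (≡32 mod 38), so (19,32,33)→(19,-6,20)
reduced (well bottom): (19,-6,20) with a≤c, −a<b≤a
well minimum = a = 19

19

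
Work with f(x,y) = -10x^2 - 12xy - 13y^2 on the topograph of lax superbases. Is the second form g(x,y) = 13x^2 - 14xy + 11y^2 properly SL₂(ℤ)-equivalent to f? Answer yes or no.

D₁ = -376, D₂ = -376
f is negative-definite; reduce −f:
−f: translate: b→-8 (≡12 mod 20), so (10,12,13)→(10,-8,11)
−f: reduced (well bottom): (10,-8,11) with a≤c, −a<b≤a
flip sign back: reduced form of f is (-10,8,-11)
g: translate: b→12 (≡-14 mod 26), so (13,-14,11)→(13,12,10)
g: flip: (13,12,10)→(10,-12,13)
g: translate: b→8 (≡-12 mod 20), so (10,-12,13)→(10,8,11)
g: reduced (well bottom): (10,8,11) with a≤c, −a<b≤a
reduced forms (-10, 8, -11) vs (10, 8, 11) ⇒ inequivalent

no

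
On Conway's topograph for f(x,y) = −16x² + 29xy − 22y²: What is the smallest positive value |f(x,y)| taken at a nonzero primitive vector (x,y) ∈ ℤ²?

translate: b→3 (≡-29 mod 32), so (16,-29,22)→(16,3,9)
flip: (16,3,9)→(9,-3,16)
reduced (well bottom): (9,-3,16) with a≤c, −a<b≤a
well minimum |f| = |-9| = 9 (negative-definite)

9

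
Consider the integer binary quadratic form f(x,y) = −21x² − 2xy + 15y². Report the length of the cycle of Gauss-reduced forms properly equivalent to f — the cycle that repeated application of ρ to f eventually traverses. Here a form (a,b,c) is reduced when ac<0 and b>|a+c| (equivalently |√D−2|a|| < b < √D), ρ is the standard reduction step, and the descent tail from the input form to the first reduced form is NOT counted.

D = 1264, ⌊√D⌋ = 35
descent: ρ → (15,32,-4)  [lands on river]
river: ρ → (-4,32,15)
river: ρ → (15,28,-8)
river: ρ → (-8,20,27)
river: ρ → (27,34,-1)
river: ρ → (-1,34,27)
river: ρ → (27,20,-8)
river: ρ → (-8,28,15)
ρ-cycle length = 8 (tail of 1 descent step not counted)

8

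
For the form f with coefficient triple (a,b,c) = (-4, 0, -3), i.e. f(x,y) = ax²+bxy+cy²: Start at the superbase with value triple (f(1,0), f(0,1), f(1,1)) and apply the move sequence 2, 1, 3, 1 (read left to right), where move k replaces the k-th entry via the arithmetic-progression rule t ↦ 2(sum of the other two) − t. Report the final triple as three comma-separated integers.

start (-4,-3,-7) = (f(1,0),f(0,1),f(1,1))
replace slot 2: 2·((-4)+(-7)) − (-3) = -19 → (-4,-19,-7)
replace slot 1: 2·((-19)+(-7)) − (-4) = -48 → (-48,-19,-7)
replace slot 3: 2·((-48)+(-19)) − (-7) = -127 → (-48,-19,-127)
replace slot 1: 2·((-19)+(-127)) − (-48) = -244 → (-244,-19,-127)

-244,-19,-127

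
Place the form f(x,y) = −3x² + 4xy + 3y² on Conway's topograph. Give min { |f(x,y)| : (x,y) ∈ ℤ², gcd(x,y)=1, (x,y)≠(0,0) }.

river: ρ → (3,2,-4)
river: ρ → (-4,6,1)
river: ρ → (1,6,-4)
river: ρ → (-4,2,3)
river: ρ → (3,4,-3)
river: ρ → (-3,2,4)
river: ρ → (4,6,-1)
river: ρ → (-1,6,4)
river: ρ → (4,2,-3)
river: ρ → (-3,4,3)
closes: descent 0, river 10
min |a| on river = 1

1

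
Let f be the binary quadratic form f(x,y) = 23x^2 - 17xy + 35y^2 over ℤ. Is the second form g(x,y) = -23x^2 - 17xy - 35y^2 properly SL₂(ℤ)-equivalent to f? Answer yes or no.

D₁ = -2931, D₂ = -2931
f: reduced (well bottom): (23,-17,35) with a≤c, −a<b≤a
g is negative-definite; reduce −g:
−g: reduced (well bottom): (23,17,35) with a≤c, −a<b≤a
flip sign back: reduced form of g is (-23,-17,-35)
reduced forms (23, -17, 35) vs (-23, -17, -35) ⇒ inequivalent

no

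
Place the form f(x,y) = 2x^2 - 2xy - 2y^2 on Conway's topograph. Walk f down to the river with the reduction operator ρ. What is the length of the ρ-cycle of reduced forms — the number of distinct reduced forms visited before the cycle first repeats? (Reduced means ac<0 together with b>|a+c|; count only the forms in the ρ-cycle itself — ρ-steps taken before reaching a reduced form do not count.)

D = 20, ⌊√D⌋ = 4
descent: ρ → (-2,2,2)  [lands on river]
river: ρ → (2,2,-2)
ρ-cycle length = 2 (tail of 1 descent step not counted)

2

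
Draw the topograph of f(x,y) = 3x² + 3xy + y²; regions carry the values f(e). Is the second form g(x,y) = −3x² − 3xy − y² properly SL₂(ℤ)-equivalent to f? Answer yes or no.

D₁ = -3, D₂ = -3
f: flip: (3,3,1)→(1,-3,3)
f: translate: b→1 (≡-3 mod 2), so (1,-3,3)→(1,1,1)
f: reduced (well bottom): (1,1,1) with a≤c, −a<b≤a
g is negative-definite; reduce −g:
−g: flip: (3,3,1)→(1,-3,3)
−g: translate: b→1 (≡-3 mod 2), so (1,-3,3)→(1,1,1)
−g: reduced (well bottom): (1,1,1) with a≤c, −a<b≤a
flip sign back: reduced form of g is (-1,-1,-1)
reduced forms (1, 1, 1) vs (-1, -1, -1) ⇒ inequivalent

no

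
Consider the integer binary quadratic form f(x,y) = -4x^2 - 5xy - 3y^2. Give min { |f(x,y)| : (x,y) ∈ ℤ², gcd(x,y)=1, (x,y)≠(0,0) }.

translate: b→-3 (≡5 mod 8), so (4,5,3)→(4,-3,2)
flip: (4,-3,2)→(2,3,4)
translate: b→-1 (≡3 mod 4), so (2,3,4)→(2,-1,3)
reduced (well bottom): (2,-1,3) with a≤c, −a<b≤a
well minimum |f| = |-2| = 2 (negative-definite)

2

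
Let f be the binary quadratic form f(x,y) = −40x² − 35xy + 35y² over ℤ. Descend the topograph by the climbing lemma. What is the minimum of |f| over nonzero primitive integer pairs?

descent: ρ → (35,35,-40)  [lands on river]
river: ρ → (-40,45,30)
river: ρ → (30,75,-10)
river: ρ → (-10,65,65)
river: ρ → (65,65,-10)
river: ρ → (-10,75,30)
river: ρ → (30,45,-40)
river: ρ → (-40,35,35)
closes: descent 1, river 8
min |a| on river = 10

10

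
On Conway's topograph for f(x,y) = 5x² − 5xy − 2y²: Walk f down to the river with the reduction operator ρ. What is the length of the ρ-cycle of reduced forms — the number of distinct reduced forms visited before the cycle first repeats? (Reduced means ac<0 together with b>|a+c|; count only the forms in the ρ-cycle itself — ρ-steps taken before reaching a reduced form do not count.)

D = 65, ⌊√D⌋ = 8
descent: ρ → (-2,5,5)  [lands on river]
river: ρ → (5,5,-2)
river: ρ → (-2,7,2)
river: ρ → (2,5,-5)
river: ρ → (-5,5,2)
river: ρ → (2,7,-2)
ρ-cycle length = 6 (tail of 1 descent step not counted)

6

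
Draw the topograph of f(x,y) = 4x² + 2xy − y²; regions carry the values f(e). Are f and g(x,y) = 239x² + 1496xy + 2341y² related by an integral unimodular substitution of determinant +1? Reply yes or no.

D₁ = 20, D₂ = 20
river cycle of f (length 2): (-1, 4, 1), (1, 4, -1)
river cycle of g (length 2): (-1, 4, 1), (1, 4, -1)
cycles coincide ⇒ equivalent

yes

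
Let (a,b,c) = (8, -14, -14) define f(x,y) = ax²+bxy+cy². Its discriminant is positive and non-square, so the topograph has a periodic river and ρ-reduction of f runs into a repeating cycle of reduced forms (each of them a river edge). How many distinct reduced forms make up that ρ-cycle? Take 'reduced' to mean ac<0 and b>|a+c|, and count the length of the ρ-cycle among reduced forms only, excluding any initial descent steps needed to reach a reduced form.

D = 644, ⌊√D⌋ = 25
descent: ρ → (-14,14,8)  [lands on river]
river: ρ → (8,18,-10)
river: ρ → (-10,22,4)
river: ρ → (4,18,-20)
river: ρ → (-20,22,2)
river: ρ → (2,22,-20)
river: ρ → (-20,18,4)
river: ρ → (4,22,-10)
river: ρ → (-10,18,8)
river: ρ → (8,14,-14)
ρ-cycle length = 10 (tail of 1 descent step not counted)

10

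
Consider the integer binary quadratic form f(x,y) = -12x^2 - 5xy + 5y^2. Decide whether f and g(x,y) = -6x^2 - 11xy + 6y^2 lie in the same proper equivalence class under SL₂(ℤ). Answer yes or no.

D₁ = 265, D₂ = 265
river cycle of f (length 18): (5, 15, -2), (-2, 13, 12), (12, 11, -3), (-3, 13, 8), (8, 3, -8), (-8, 13, 3), (3, 11, -12), (-12, 13, 2), (2, 15, -5), (-5, 15, 2), … (8 more)
river cycle of g (length 22): (6, 11, -6), (-6, 13, 4), (4, 11, -9), (-9, 7, 6), (6, 5, -10), (-10, 15, 1), (1, 15, -10), (-10, 5, 6), (6, 7, -9), (-9, 11, 4), … (12 more)
cycles differ ⇒ inequivalent

no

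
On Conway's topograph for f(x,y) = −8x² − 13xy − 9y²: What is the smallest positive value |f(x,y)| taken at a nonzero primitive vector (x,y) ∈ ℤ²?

translate: b→-3 (≡13 mod 16), so (8,13,9)→(8,-3,4)
flip: (8,-3,4)→(4,3,8)
reduced (well bottom): (4,3,8) with a≤c, −a<b≤a
well minimum |f| = |-4| = 4 (negative-definite)

4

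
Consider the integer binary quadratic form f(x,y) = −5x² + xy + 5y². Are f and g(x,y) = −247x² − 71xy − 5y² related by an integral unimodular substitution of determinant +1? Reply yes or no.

D₁ = 101, D₂ = 101
river cycle of f (length 6): (5, 9, -1), (-1, 9, 5), (5, 1, -5), (-5, 9, 1), (1, 9, -5), (-5, 1, 5)
river cycle of g (length 6): (-5, 1, 5), (5, 9, -1), (-1, 9, 5), (5, 1, -5), (-5, 9, 1), (1, 9, -5)
cycles coincide ⇒ equivalent

yes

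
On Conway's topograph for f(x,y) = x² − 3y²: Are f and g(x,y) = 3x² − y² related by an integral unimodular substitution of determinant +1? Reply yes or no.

D₁ = 12, D₂ = 12
river cycle of f (length 2): (1, 2, -2), (-2, 2, 1)
river cycle of g (length 2): (-1, 2, 2), (2, 2, -1)
cycles differ ⇒ inequivalent

no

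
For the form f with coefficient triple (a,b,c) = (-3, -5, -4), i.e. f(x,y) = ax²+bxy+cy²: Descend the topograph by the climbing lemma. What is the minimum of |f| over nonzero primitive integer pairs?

translate: b→-1 (≡5 mod 6), so (3,5,4)→(3,-1,2)
flip: (3,-1,2)→(2,1,3)
reduced (well bottom): (2,1,3) with a≤c, −a<b≤a
well minimum |f| = |-2| = 2 (negative-definite)

2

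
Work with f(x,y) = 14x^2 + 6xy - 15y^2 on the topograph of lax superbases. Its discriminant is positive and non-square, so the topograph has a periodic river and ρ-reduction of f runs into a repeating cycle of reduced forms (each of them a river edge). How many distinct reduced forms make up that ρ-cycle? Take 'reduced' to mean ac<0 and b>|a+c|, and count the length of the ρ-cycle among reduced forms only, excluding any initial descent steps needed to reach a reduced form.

D = 876, ⌊√D⌋ = 29
river: ρ → (-15,24,5)
river: ρ → (5,26,-10)
river: ρ → (-10,14,17)
river: ρ → (17,20,-7)
river: ρ → (-7,22,14)
river: ρ → (14,6,-15)
ρ-cycle length = 6 (tail of 0 descent steps not counted)

6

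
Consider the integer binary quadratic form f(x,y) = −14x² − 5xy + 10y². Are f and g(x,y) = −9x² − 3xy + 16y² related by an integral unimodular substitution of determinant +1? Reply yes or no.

D₁ = 585, D₂ = 585
river cycle of f (length 12): (10, 5, -14), (-14, 23, 1), (1, 23, -14), (-14, 5, 10), (10, 15, -9), (-9, 21, 4), (4, 19, -14), (-14, 9, 9), (9, 9, -14), (-14, 19, 4), … (2 more)
river cycle of g (length 12): (-9, 15, 10), (10, 5, -14), (-14, 23, 1), (1, 23, -14), (-14, 5, 10), (10, 15, -9), (-9, 21, 4), (4, 19, -14), (-14, 9, 9), (9, 9, -14), … (2 more)
cycles coincide ⇒ equivalent

yes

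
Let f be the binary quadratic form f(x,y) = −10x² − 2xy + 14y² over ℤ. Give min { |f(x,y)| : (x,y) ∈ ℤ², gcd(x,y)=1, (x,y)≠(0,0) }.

descent: ρ → (14,2,-10)
descent: ρ → (-10,18,6)  [lands on river]
river: ρ → (6,18,-10)
river: ρ → (-10,22,2)
river: ρ → (2,22,-10)
closes: descent 2, river 4
min |a| on river = 2

2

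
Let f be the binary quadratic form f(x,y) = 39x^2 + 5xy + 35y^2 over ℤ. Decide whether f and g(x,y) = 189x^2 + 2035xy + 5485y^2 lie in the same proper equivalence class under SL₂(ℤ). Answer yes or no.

D₁ = -5435, D₂ = -5435
f: flip: (39,5,35)→(35,-5,39)
f: reduced (well bottom): (35,-5,39) with a≤c, −a<b≤a
g: translate: b→145 (≡2035 mod 378), so (189,2035,5485)→(189,145,35)
g: flip: (189,145,35)→(35,-145,189)
g: translate: b→-5 (≡-145 mod 70), so (35,-145,189)→(35,-5,39)
g: reduced (well bottom): (35,-5,39) with a≤c, −a<b≤a
reduced forms (35, -5, 39) vs (35, -5, 39) ⇒ equivalent

yes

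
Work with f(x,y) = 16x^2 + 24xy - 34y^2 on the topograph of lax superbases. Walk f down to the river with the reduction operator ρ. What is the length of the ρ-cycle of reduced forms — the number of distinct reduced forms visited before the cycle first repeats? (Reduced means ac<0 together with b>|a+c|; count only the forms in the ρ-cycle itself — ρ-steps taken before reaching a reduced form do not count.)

D = 2752, ⌊√D⌋ = 52
river: ρ → (-34,44,6)
river: ρ → (6,52,-2)
river: ρ → (-2,52,6)
river: ρ → (6,44,-34)
river: ρ → (-34,24,16)
river: ρ → (16,40,-18)
river: ρ → (-18,32,24)
river: ρ → (24,16,-26)
river: ρ → (-26,36,14)
river: ρ → (14,48,-8)
river: ρ → (-8,48,14)
river: ρ → (14,36,-26)
river: ρ → (-26,16,24)
river: ρ → (24,32,-18)
river: ρ → (-18,40,16)
river: ρ → (16,24,-34)
ρ-cycle length = 16 (tail of 0 descent steps not counted)

16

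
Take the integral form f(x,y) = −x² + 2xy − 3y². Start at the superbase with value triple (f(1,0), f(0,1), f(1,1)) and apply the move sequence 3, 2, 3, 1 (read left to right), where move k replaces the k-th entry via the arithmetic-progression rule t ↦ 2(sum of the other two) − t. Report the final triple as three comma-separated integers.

start (-1,-3,-2) = (f(1,0),f(0,1),f(1,1))
replace slot 3: 2·((-1)+(-3)) − (-2) = -6 → (-1,-3,-6)
replace slot 2: 2·((-1)+(-6)) − (-3) = -11 → (-1,-11,-6)
replace slot 3: 2·((-1)+(-11)) − (-6) = -18 → (-1,-11,-18)
replace slot 1: 2·((-11)+(-18)) − (-1) = -57 → (-57,-11,-18)

-57,-11,-18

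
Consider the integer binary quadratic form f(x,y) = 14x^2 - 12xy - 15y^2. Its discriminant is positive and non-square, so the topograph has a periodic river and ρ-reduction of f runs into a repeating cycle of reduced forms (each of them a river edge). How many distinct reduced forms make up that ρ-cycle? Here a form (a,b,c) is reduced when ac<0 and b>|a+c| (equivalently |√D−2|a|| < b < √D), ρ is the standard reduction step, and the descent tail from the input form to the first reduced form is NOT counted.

D = 984, ⌊√D⌋ = 31
descent: ρ → (-15,12,14)  [lands on river]
river: ρ → (14,16,-13)
river: ρ → (-13,10,17)
river: ρ → (17,24,-6)
river: ρ → (-6,24,17)
river: ρ → (17,10,-13)
river: ρ → (-13,16,14)
river: ρ → (14,12,-15)
river: ρ → (-15,18,11)
river: ρ → (11,26,-7)
river: ρ → (-7,30,3)
river: ρ → (3,30,-7)
river: ρ → (-7,26,11)
river: ρ → (11,18,-15)
ρ-cycle length = 14 (tail of 1 descent step not counted)

14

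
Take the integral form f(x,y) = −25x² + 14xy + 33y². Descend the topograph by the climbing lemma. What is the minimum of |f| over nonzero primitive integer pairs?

river: ρ → (33,52,-6)
river: ρ → (-6,56,15)
river: ρ → (15,34,-39)
river: ρ → (-39,44,10)
river: ρ → (10,56,-9)
river: ρ → (-9,52,22)
river: ρ → (22,36,-25)
river: ρ → (-25,14,33)
closes: descent 0, river 8
min |a| on river = 6

6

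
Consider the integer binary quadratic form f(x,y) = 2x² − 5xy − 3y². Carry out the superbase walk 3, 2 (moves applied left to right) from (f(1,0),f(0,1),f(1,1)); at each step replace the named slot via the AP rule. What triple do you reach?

start (2,-3,-6) = (f(1,0),f(0,1),f(1,1))
replace slot 3: 2·(2+(-3)) − (-6) = 4 → (2,-3,4)
replace slot 2: 2·(2+4) − (-3) = 15 → (2,15,4)

2,15,4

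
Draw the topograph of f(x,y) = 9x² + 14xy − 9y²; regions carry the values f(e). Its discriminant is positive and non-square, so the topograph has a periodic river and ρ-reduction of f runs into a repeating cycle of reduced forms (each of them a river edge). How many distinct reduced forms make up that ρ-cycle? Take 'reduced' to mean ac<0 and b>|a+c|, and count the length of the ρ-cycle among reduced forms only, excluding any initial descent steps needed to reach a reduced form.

D = 520, ⌊√D⌋ = 22
river: ρ → (-9,22,1)
river: ρ → (1,22,-9)
river: ρ → (-9,14,9)
river: ρ → (9,22,-1)
river: ρ → (-1,22,9)
river: ρ → (9,14,-9)
ρ-cycle length = 6 (tail of 0 descent steps not counted)

6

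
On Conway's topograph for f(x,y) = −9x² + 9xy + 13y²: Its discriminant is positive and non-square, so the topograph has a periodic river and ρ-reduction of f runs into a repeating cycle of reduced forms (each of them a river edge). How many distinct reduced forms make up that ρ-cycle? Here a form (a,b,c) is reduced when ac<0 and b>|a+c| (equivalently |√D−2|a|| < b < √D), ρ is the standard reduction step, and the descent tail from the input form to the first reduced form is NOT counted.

D = 549, ⌊√D⌋ = 23
river: ρ → (13,17,-5)
river: ρ → (-5,23,1)
river: ρ → (1,23,-5)
river: ρ → (-5,17,13)
river: ρ → (13,9,-9)
river: ρ → (-9,9,13)
ρ-cycle length = 6 (tail of 0 descent steps not counted)

6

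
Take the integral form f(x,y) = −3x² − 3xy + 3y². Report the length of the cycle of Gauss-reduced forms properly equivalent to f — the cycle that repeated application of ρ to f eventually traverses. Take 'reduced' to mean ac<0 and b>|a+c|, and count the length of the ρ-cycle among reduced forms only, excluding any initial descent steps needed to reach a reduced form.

D = 45, ⌊√D⌋ = 6
descent: ρ → (3,3,-3)  [lands on river]
river: ρ → (-3,3,3)
ρ-cycle length = 2 (tail of 1 descent step not counted)

2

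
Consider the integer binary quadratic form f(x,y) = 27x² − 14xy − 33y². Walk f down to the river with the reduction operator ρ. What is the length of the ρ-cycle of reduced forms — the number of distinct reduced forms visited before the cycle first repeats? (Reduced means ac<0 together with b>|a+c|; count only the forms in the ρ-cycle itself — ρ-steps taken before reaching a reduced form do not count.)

D = 3760, ⌊√D⌋ = 61
descent: ρ → (-33,14,27)  [lands on river]
river: ρ → (27,40,-20)
river: ρ → (-20,40,27)
river: ρ → (27,14,-33)
river: ρ → (-33,52,8)
river: ρ → (8,60,-5)
river: ρ → (-5,60,8)
river: ρ → (8,52,-33)
ρ-cycle length = 8 (tail of 1 descent step not counted)

8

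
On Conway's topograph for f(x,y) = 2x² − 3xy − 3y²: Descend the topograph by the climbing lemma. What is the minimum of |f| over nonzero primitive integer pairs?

descent: ρ → (-3,3,2)  [lands on river]
river: ρ → (2,5,-1)
river: ρ → (-1,5,2)
river: ρ → (2,3,-3)
closes: descent 1, river 4
min |a| on river = 1

1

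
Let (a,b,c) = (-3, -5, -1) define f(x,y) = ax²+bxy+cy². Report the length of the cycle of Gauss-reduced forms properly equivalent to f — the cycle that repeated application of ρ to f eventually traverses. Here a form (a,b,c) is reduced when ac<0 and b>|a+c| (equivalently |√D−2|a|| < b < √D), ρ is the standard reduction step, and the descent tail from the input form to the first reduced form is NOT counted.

D = 13, ⌊√D⌋ = 3
descent: ρ → (-1,3,1)  [lands on river]
river: ρ → (1,3,-1)
ρ-cycle length = 2 (tail of 1 descent step not counted)

2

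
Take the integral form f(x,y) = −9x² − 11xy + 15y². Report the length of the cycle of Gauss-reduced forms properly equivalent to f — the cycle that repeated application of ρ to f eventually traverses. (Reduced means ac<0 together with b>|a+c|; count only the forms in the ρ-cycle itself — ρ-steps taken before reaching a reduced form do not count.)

D = 661, ⌊√D⌋ = 25
descent: ρ → (15,11,-9)  [lands on river]
river: ρ → (-9,25,1)
river: ρ → (1,25,-9)
river: ρ → (-9,11,15)
river: ρ → (15,19,-5)
river: ρ → (-5,21,11)
river: ρ → (11,23,-3)
river: ρ → (-3,25,3)
river: ρ → (3,23,-11)
river: ρ → (-11,21,5)
river: ρ → (5,19,-15)
river: ρ → (-15,11,9)
river: ρ → (9,25,-1)
river: ρ → (-1,25,9)
river: ρ → (9,11,-15)
river: ρ → (-15,19,5)
river: ρ → (5,21,-11)
river: ρ → (-11,23,3)
river: ρ → (3,25,-3)
river: ρ → (-3,23,11)
river: ρ → (11,21,-5)
river: ρ → (-5,19,15)
ρ-cycle length = 22 (tail of 1 descent step not counted)

22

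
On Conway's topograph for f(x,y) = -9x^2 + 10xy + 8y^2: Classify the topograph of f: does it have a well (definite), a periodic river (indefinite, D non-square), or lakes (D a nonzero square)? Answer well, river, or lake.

D = b²−4ac = 10² − 4·(-9)·8 = 388
D > 0 non-square ⇒ indefinite ⇒ periodic river

river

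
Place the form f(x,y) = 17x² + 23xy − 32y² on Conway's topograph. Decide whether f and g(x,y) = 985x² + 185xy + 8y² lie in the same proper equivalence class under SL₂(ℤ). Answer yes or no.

D₁ = 2705, D₂ = 2705
river cycle of f (length 10): (-32, 41, 8), (8, 39, -37), (-37, 35, 10), (10, 45, -17), (-17, 23, 32), (32, 41, -8), (-8, 39, 37), (37, 35, -10), (-10, 45, 17), (17, 23, -32)
river cycle of g (length 10): (8, 39, -37), (-37, 35, 10), (10, 45, -17), (-17, 23, 32), (32, 41, -8), (-8, 39, 37), (37, 35, -10), (-10, 45, 17), (17, 23, -32), (-32, 41, 8)
cycles coincide ⇒ equivalent

yes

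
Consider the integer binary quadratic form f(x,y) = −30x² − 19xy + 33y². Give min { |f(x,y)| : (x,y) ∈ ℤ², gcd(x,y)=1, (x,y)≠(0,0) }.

descent: ρ → (33,19,-30)  [lands on river]
river: ρ → (-30,41,22)
river: ρ → (22,47,-24)
river: ρ → (-24,49,20)
river: ρ → (20,31,-42)
river: ρ → (-42,53,9)
river: ρ → (9,55,-36)
river: ρ → (-36,17,28)
river: ρ → (28,39,-25)
river: ρ → (-25,61,6)
river: ρ → (6,59,-35)
river: ρ → (-35,11,30)
river: ρ → (30,49,-16)
river: ρ → (-16,47,33)
closes: descent 1, river 14
min |a| on river = 6

6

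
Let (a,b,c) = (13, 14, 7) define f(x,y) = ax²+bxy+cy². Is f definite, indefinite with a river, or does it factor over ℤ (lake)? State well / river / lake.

D = b²−4ac = 14² − 4·13·7 = -168
D < 0 ⇒ definite ⇒ every region one sign ⇒ single well

well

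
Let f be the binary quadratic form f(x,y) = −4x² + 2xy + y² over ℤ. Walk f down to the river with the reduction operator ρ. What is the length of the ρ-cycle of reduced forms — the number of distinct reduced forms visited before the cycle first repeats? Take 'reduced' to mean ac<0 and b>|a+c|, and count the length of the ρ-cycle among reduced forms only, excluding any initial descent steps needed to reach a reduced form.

D = 20, ⌊√D⌋ = 4
descent: ρ → (1,4,-1)  [lands on river]
river: ρ → (-1,4,1)
ρ-cycle length = 2 (tail of 1 descent step not counted)

2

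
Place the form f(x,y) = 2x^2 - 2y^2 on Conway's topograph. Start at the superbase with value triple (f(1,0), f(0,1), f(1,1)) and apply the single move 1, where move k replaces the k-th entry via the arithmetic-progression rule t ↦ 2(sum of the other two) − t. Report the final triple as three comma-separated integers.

start (2,-2,0) = (f(1,0),f(0,1),f(1,1))
replace slot 1: 2·((-2)+0) − 2 = -6 → (-6,-2,0)

-6,-2,0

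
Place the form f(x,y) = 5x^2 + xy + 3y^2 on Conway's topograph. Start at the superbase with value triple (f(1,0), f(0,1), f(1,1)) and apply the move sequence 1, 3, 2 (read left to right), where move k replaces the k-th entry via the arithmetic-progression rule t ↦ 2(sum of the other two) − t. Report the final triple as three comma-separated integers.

start (5,3,9) = (f(1,0),f(0,1),f(1,1))
replace slot 1: 2·(3+9) − 5 = 19 → (19,3,9)
replace slot 3: 2·(19+3) − 9 = 35 → (19,3,35)
replace slot 2: 2·(19+35) − 3 = 105 → (19,105,35)

19,105,35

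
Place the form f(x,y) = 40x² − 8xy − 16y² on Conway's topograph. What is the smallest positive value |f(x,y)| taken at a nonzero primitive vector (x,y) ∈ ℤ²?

descent: ρ → (-16,40,16)  [lands on river]
river: ρ → (16,24,-32)
river: ρ → (-32,40,8)
river: ρ → (8,40,-32)
river: ρ → (-32,24,16)
river: ρ → (16,40,-16)
river: ρ → (-16,24,32)
river: ρ → (32,40,-8)
river: ρ → (-8,40,32)
river: ρ → (32,24,-16)
closes: descent 1, river 10
min |a| on river = 8

8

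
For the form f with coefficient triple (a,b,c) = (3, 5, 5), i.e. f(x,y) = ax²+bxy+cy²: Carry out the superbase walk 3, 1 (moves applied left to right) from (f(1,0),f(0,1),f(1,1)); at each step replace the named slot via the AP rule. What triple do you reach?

start (3,5,13) = (f(1,0),f(0,1),f(1,1))
replace slot 3: 2·(3+5) − 13 = 3 → (3,5,3)
replace slot 1: 2·(5+3) − 3 = 13 → (13,5,3)

13,5,3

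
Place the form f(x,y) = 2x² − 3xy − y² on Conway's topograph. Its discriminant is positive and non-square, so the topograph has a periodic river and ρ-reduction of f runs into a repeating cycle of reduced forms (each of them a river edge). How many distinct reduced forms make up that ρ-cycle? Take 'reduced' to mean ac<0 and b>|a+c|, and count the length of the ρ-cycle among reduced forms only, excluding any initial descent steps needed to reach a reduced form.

D = 17, ⌊√D⌋ = 4
descent: ρ → (-1,3,2)  [lands on river]
river: ρ → (2,1,-2)
river: ρ → (-2,3,1)
river: ρ → (1,3,-2)
river: ρ → (-2,1,2)
river: ρ → (2,3,-1)
ρ-cycle length = 6 (tail of 1 descent step not counted)

6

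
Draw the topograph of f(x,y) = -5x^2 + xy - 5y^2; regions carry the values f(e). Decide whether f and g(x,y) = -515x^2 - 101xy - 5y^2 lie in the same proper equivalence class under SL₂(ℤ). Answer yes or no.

D₁ = -99, D₂ = -99
f is negative-definite; reduce −f:
−f: flip: (5,-1,5)→(5,1,5)
−f: reduced (well bottom): (5,1,5) with a≤c, −a<b≤a
flip sign back: reduced form of f is (-5,-1,-5)
g is negative-definite; reduce −g:
−g: flip: (515,101,5)→(5,-101,515)
−g: translate: b→-1 (≡-101 mod 10), so (5,-101,515)→(5,-1,5)
−g: flip: (5,-1,5)→(5,1,5)
−g: reduced (well bottom): (5,1,5) with a≤c, −a<b≤a
flip sign back: reduced form of g is (-5,-1,-5)
reduced forms (-5, -1, -5) vs (-5, -1, -5) ⇒ equivalent

yes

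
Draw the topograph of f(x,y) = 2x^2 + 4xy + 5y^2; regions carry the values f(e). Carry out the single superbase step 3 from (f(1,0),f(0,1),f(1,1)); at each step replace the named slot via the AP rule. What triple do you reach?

start (2,5,11) = (f(1,0),f(0,1),f(1,1))
replace slot 3: 2·(2+5) − 11 = 3 → (2,5,3)

2,5,3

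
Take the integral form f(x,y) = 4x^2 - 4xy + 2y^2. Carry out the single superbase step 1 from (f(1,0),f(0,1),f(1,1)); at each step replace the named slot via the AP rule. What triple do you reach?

start (4,2,2) = (f(1,0),f(0,1),f(1,1))
replace slot 1: 2·(2+2) − 4 = 4 → (4,2,2)

4,2,2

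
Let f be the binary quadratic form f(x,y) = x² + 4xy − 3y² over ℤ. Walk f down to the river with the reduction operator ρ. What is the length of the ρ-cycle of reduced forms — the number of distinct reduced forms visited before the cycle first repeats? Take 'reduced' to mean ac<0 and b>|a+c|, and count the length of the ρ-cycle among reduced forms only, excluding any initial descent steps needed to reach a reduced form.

D = 28, ⌊√D⌋ = 5
river: ρ → (-3,2,2)
river: ρ → (2,2,-3)
river: ρ → (-3,4,1)
river: ρ → (1,4,-3)
ρ-cycle length = 4 (tail of 0 descent steps not counted)

4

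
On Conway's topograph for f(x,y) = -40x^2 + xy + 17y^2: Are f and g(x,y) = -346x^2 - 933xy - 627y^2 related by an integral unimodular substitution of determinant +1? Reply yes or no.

D₁ = 2721, D₂ = 2721
river cycle of f (length 58): (17, 33, -24), (-24, 15, 26), (26, 37, -13), (-13, 41, 20), (20, 39, -15), (-15, 51, 2), (2, 49, -40), (-40, 31, 11), (11, 35, -34), (-34, 33, 12), … (48 more)
river cycle of g (length 58): (17, 33, -24), (-24, 15, 26), (26, 37, -13), (-13, 41, 20), (20, 39, -15), (-15, 51, 2), (2, 49, -40), (-40, 31, 11), (11, 35, -34), (-34, 33, 12), … (48 more)
cycles coincide ⇒ equivalent

yes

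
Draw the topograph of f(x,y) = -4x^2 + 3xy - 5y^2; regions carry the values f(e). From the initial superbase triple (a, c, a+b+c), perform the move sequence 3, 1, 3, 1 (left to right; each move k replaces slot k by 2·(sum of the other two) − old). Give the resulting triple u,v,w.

start (-4,-5,-6) = (f(1,0),f(0,1),f(1,1))
replace slot 3: 2·((-4)+(-5)) − (-6) = -12 → (-4,-5,-12)
replace slot 1: 2·((-5)+(-12)) − (-4) = -30 → (-30,-5,-12)
replace slot 3: 2·((-30)+(-5)) − (-12) = -58 → (-30,-5,-58)
replace slot 1: 2·((-5)+(-58)) − (-30) = -96 → (-96,-5,-58)

-96,-5,-58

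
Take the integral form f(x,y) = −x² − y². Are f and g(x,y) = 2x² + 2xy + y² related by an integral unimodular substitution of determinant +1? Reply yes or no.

D₁ = -4, D₂ = -4
f is negative-definite; reduce −f:
−f: reduced (well bottom): (1,0,1) with a≤c, −a<b≤a
flip sign back: reduced form of f is (-1,0,-1)
g: flip: (2,2,1)→(1,-2,2)
g: translate: b→0 (≡-2 mod 2), so (1,-2,2)→(1,0,1)
g: reduced (well bottom): (1,0,1) with a≤c, −a<b≤a
reduced forms (-1, 0, -1) vs (1, 0, 1) ⇒ inequivalent

no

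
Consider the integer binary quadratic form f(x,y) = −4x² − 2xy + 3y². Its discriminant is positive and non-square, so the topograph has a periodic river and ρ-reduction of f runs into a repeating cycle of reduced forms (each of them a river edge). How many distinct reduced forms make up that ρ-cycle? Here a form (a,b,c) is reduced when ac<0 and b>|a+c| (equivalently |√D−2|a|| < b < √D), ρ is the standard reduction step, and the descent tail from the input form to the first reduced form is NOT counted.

D = 52, ⌊√D⌋ = 7
descent: ρ → (3,2,-4)  [lands on river]
river: ρ → (-4,6,1)
river: ρ → (1,6,-4)
river: ρ → (-4,2,3)
river: ρ → (3,4,-3)
river: ρ → (-3,2,4)
river: ρ → (4,6,-1)
river: ρ → (-1,6,4)
river: ρ → (4,2,-3)
river: ρ → (-3,4,3)
ρ-cycle length = 10 (tail of 1 descent step not counted)

10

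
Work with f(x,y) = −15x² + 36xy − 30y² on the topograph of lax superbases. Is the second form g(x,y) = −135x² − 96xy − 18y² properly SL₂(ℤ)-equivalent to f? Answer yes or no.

D₁ = -504, D₂ = -504
f is negative-definite; reduce −f:
−f: translate: b→-6 (≡-36 mod 30), so (15,-36,30)→(15,-6,9)
−f: flip: (15,-6,9)→(9,6,15)
−f: reduced (well bottom): (9,6,15) with a≤c, −a<b≤a
flip sign back: reduced form of f is (-9,-6,-15)
g is negative-definite; reduce −g:
−g: flip: (135,96,18)→(18,-96,135)
−g: translate: b→12 (≡-96 mod 36), so (18,-96,135)→(18,12,9)
−g: flip: (18,12,9)→(9,-12,18)
−g: translate: b→6 (≡-12 mod 18), so (9,-12,18)→(9,6,15)
−g: reduced (well bottom): (9,6,15) with a≤c, −a<b≤a
flip sign back: reduced form of g is (-9,-6,-15)
reduced forms (-9, -6, -15) vs (-9, -6, -15) ⇒ equivalent

yes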